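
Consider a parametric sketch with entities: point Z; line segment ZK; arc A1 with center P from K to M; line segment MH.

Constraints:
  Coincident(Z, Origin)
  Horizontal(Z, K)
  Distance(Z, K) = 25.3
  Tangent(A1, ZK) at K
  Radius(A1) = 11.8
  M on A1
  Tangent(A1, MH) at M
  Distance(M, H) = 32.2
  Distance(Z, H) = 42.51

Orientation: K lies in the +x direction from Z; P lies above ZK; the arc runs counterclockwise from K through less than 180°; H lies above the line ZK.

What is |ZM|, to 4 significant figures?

38.96

Checks: Z.y = 0.00, K.y = 0.00 ✓; |PM| = 11.80 ✓; ∠(PM, MH) = 90.00° ✓; |MH| = 32.20 ✓; |ZH| = 42.51 ✓.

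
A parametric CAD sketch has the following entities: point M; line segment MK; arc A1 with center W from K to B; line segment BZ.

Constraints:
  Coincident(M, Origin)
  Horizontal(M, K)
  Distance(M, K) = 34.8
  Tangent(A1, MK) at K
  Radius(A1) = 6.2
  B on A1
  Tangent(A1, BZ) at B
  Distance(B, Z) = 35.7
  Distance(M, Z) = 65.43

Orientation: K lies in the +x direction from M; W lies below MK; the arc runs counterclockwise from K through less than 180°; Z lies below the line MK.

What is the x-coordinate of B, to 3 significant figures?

30.2

Checks: |WB| = 6.200 ✓; ∠(WB, BZ) = 90.00° ✓; |BZ| = 35.70 ✓; |MZ| = 65.43 ✓.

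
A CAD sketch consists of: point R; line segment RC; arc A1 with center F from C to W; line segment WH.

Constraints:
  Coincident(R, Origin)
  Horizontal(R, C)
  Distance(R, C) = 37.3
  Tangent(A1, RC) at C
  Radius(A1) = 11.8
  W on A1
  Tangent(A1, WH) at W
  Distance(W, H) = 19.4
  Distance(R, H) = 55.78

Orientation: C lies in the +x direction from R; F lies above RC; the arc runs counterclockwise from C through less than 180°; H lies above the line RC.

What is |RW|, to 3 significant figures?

50.9

Checks: R.y = 0.00, C.y = 0.00 ✓; |FW| = 11.80 ✓; ∠(FW, WH) = 90.00° ✓; |WH| = 19.40 ✓; |RH| = 55.78 ✓.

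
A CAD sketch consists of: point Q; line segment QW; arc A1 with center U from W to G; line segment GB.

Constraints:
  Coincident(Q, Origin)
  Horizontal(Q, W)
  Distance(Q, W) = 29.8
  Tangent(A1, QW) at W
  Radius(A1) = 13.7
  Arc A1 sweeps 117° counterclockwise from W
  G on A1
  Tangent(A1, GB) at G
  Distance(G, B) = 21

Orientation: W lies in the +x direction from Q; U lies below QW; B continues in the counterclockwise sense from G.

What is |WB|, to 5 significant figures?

38.723

Q is at the origin; QW is horizontal with |QW| = 29.8 and W on the +x side, so W = (29.800, 0.0000). Since A1 is tangent to QW there, UW ⟂ QW, so U = W + (0, -13.7) = (29.800, -13.700). On A1, W sits at bearing 90° from U; a 117° counterclockwise sweep puts G at bearing 207°, so G = U + 13.7·(cos 207°, sin 207°) = (17.593, -19.920). Tangency of A1 to GB means the radius UG is perpendicular to GB, so GB runs along (−sin 207°, cos 207°); with |GB| = 21.0, B = (27.127, -38.631). Then |WB| = |B − W| = 38.723.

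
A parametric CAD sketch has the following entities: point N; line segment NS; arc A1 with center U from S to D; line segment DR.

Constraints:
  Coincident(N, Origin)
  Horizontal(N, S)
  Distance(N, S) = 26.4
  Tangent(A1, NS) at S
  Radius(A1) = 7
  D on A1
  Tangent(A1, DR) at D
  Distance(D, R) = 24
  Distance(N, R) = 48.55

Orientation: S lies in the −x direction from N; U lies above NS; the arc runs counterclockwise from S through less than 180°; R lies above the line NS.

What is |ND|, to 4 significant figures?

24.87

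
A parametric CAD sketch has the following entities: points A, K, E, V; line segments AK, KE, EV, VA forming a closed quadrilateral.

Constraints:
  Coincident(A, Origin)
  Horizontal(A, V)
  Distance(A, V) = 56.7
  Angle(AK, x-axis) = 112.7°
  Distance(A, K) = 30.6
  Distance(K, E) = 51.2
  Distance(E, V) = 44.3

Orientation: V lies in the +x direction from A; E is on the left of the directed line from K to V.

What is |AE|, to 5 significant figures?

55.272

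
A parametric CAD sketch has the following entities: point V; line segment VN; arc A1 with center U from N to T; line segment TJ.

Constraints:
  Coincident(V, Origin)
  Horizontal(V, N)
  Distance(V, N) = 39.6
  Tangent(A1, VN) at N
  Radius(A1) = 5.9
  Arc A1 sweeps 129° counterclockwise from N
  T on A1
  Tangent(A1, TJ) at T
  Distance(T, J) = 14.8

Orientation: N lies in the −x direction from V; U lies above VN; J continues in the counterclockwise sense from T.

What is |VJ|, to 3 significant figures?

49.1

V is at the origin; V and N share the same y with |VN| = 39.6 and N on the −x side, so N = (-39.6, 0.00). Tangency of A1 to VN means the radius UN is perpendicular to VN, so U = N + (0, 5.9) = (-39.6, 5.90). On A1, N sits at bearing -90° from U; a 129° counterclockwise sweep puts T at bearing 39°, so T = U + 5.9·(cos 39°, sin 39°) = (-35.0, 9.61). The tangent condition forces UT to be normal to TJ, so TJ runs along (−sin 39°, cos 39°); with |TJ| = 14.8, J = (-44.3, 21.1). Then |VJ| = |J − V| = 49.1.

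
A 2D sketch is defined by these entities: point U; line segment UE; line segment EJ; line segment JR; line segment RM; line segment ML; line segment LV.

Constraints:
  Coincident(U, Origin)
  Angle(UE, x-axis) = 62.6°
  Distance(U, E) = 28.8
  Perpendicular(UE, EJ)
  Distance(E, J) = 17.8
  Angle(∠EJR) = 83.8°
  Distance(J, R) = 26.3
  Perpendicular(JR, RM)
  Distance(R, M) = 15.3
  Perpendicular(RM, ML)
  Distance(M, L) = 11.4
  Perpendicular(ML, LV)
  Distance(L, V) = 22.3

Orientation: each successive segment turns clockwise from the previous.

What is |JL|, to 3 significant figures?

21.4

JR ⟂ RM, so RM runs at 146°; with |RM| = 15.3, M = (1.76, 3.94). RM is perpendicular to ML, so ML runs at 56.4°; with |ML| = 11.4, L = (8.07, 13.4). Then |JL| = |L − J| = 21.4.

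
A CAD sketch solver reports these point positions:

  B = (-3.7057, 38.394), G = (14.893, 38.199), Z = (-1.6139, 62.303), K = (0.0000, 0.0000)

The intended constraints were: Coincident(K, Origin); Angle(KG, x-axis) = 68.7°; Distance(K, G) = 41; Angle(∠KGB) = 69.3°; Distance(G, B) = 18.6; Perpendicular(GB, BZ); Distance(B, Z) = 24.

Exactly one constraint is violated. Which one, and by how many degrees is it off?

Perpendicular(GB, BZ) — off by 4.40°.

K = (0.00, 0.00) ✓; KG at 68.70° ✓; |KG| = 41.00 ✓; ∠KGB = 69.30° ✓; |GB| = 18.60 ✓; ∠(GB, BZ) = 94.40° ✗; |BZ| = 24.00 ✓.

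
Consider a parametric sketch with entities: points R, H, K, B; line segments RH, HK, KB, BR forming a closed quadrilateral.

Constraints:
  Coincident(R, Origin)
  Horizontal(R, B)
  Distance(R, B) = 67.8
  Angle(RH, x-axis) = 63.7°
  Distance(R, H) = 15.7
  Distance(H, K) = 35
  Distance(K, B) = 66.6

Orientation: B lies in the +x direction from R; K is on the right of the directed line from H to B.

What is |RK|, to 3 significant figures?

21.3

Checks: |HK| = 35.00 ✓; |KB| = 66.60 ✓.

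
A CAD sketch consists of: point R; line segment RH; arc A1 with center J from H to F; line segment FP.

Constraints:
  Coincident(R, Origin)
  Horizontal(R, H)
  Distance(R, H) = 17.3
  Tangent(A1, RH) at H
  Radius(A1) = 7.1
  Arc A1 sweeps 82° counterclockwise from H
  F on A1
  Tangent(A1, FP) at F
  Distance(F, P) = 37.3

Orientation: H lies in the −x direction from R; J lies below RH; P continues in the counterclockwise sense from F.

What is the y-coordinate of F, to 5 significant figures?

-6.1119

R is at the origin; RH is horizontal with |RH| = 17.3 and H on the −x side, so H = (-17.300, 0.0000). Tangency of A1 to RH means the radius JH is perpendicular to RH, so J = H + (0, -7.1) = (-17.300, -7.1000). On A1, H sits at bearing 90° from J; an 82° counterclockwise sweep puts F at bearing 172°, so F = J + 7.1·(cos 172°, sin 172°) = (-24.331, -6.1119). So F.y = -6.1119.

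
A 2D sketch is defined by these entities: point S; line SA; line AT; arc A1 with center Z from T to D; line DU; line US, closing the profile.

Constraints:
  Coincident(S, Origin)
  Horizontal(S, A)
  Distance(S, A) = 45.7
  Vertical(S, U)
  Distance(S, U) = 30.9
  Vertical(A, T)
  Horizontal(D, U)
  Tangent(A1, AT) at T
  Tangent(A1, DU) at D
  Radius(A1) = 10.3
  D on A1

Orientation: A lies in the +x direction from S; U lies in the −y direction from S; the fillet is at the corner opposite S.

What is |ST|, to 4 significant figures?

50.13

S is at the origin; S and A share the same y with |SA| = 45.7 and A on the +x side, so A = (45.70, 0.000). S and U share the same x with |SU| = 30.9 and U on the −y side, so U = (0.000, -30.90). The virtual corner opposite S is at (45.70, -30.90). Since A1 is tangent to AT there, ZT ⟂ AT and tangency of A1 to DU means the radius ZD is perpendicular to DU, with radius 10.3, so the center Z sits 10.3 in from both sides at Z = (35.40, -20.60). That places the tangent points at T = (45.70, -20.60) on AT and D = (35.40, -30.90) on DU. Then |ST| = |T − S| = 50.13.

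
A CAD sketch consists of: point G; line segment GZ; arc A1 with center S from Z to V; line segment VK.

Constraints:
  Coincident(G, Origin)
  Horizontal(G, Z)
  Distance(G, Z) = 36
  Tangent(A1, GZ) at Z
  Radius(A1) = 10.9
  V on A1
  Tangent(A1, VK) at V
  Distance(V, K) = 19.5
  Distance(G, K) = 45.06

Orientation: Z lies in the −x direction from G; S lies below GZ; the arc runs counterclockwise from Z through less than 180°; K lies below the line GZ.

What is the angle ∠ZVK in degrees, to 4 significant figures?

114.0°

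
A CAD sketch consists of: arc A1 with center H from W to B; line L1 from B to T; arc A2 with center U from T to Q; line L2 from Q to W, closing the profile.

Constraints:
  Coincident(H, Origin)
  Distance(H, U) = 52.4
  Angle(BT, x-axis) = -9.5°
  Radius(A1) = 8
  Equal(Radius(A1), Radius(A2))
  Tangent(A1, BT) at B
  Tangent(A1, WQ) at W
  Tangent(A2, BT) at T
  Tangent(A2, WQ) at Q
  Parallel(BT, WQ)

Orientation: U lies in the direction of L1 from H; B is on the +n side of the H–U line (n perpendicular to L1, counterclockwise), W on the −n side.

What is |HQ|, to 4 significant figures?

53.01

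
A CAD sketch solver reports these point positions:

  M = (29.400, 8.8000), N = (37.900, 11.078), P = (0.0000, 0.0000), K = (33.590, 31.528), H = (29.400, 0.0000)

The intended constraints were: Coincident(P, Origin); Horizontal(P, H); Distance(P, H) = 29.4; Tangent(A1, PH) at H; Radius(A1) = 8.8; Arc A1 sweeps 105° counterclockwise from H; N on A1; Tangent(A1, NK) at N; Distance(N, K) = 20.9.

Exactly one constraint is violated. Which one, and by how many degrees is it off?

Tangent(A1, NK) at N — off by 3.10°.

P = (0.00, 0.00) ✓; P.y = 0.00, H.y = 0.00 ✓; |PH| = 29.40 ✓; ∠(MH, HP) = 90.00° ✓; |MH| = 8.800 ✓; bearing(M→N) − bearing(M→H) = 105.0° ✓; |MN| = 8.800 ✓; ∠(MN, NK) = 93.10° ✗; |NK| = 20.90 ✓.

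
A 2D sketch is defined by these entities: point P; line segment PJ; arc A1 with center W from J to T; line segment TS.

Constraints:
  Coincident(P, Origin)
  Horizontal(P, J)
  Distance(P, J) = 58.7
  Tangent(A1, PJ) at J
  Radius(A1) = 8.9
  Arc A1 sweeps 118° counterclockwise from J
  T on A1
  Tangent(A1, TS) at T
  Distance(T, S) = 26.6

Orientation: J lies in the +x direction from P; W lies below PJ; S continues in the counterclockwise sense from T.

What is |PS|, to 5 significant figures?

73.127

P is at the origin; PJ is horizontal with |PJ| = 58.7 and J on the +x side, so J = (58.700, 0.0000). The tangent condition forces WJ to be normal to PJ, so W = J + (0, -8.9) = (58.700, -8.9000). On A1, J sits at bearing 90° from W; a 118° counterclockwise sweep puts T at bearing 208°, so T = W + 8.9·(cos 208°, sin 208°) = (50.842, -13.078). The tangent condition forces WT to be normal to TS, so TS runs along (−sin 208°, cos 208°); with |TS| = 26.6, S = (63.330, -36.565). Then |PS| = |S − P| = 73.127.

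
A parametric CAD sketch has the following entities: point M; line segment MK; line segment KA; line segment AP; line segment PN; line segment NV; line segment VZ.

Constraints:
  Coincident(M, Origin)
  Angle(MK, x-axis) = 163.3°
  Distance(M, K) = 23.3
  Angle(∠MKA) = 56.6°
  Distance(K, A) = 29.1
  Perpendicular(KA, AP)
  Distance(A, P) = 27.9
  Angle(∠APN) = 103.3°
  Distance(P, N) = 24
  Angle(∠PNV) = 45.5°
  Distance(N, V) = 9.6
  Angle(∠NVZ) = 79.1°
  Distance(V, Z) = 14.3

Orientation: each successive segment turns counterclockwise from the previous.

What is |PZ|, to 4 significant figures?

10.39

∠PNV = 45.5° gives NV at -132.1° from the x-axis; with |NV| = 9.6, V = (4.909, 3.675). ∠NVZ = 79.1° gives VZ at -31.20° from the x-axis; with |VZ| = 14.3, Z = (17.14, -3.733). Then |PZ| = |Z − P| = 10.39.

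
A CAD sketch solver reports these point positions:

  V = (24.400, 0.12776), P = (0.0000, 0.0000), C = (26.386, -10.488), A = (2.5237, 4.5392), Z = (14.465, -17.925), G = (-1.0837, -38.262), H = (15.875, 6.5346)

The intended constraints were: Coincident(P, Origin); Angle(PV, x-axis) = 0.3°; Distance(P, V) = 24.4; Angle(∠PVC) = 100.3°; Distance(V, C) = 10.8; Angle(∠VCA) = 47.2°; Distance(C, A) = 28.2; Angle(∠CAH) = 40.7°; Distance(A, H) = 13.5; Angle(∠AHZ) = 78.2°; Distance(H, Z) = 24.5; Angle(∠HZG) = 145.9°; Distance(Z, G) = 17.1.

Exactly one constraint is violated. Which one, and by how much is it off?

Distance(Z, G) = 17.1 — off by 8.50.

P = (0.00, 0.00) ✓; PV at 0.3000° ✓; |PV| = 24.40 ✓; ∠PVC = 100.3° ✓; |VC| = 10.80 ✓; ∠VCA = 47.20° ✓; |CA| = 28.20 ✓; ∠CAH = 40.70° ✓; |AH| = 13.50 ✓; ∠AHZ = 78.20° ✓; |HZ| = 24.50 ✓; ∠HZG = 145.9° ✓; |ZG| = 25.60 ✗.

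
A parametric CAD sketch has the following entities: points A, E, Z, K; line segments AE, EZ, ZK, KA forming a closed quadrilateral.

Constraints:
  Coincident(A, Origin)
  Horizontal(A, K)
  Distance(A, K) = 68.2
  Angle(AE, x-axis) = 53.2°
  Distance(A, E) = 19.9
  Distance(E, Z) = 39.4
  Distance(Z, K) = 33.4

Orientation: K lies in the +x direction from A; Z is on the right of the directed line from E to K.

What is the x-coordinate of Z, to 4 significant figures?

37.78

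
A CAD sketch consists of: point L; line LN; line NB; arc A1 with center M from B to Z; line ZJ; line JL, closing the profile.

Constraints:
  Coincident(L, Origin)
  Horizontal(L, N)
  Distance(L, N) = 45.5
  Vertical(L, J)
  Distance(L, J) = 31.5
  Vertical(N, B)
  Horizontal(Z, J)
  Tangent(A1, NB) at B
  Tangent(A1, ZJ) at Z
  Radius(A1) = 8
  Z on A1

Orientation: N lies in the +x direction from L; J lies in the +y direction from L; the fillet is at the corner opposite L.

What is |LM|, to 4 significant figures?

44.25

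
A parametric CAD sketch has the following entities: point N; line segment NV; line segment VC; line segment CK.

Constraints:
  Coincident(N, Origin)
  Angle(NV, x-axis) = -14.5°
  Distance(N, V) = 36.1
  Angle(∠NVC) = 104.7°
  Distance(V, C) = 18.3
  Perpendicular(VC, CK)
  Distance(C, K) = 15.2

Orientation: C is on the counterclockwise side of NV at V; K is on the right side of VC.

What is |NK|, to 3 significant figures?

57.1

N is at the origin; NV runs at -14.5° with length 36.1, so V = 36.1·(cos -14.5°, sin -14.5°) = (35.0, -9.04). ∠NVC = 104.7°, so VC runs at -14.5° + (180° − 104.7°) = 60.8° from the x-axis; with |VC| = 18.3, C = V + 18.3·(cos 60.8°, sin 60.8°) = (43.9, 6.94). The perpendicularity gives CK at right angles to VC; with |CK| = 15.2 on the right of VC, K = C + 15.2·(0.873, -0.488) = (57.1, -0.480). Then |NK| = |K − N| = 57.1.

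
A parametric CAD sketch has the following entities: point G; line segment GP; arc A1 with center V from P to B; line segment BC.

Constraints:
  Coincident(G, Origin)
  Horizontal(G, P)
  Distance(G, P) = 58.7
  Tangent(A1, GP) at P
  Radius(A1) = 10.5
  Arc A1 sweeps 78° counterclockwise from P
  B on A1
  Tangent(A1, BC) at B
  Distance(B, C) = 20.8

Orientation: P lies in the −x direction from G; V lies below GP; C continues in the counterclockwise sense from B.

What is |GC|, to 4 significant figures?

78.70

On A1, P sits at bearing 90° from V; a 78° counterclockwise sweep puts B at bearing 168°, so B = V + 10.5·(cos 168°, sin 168°) = (-68.97, -8.317). The tangent condition forces VB to be normal to BC, so BC runs along (−sin 168°, cos 168°); with |BC| = 20.8, C = (-73.30, -28.66). Then |GC| = |C − G| = 78.70.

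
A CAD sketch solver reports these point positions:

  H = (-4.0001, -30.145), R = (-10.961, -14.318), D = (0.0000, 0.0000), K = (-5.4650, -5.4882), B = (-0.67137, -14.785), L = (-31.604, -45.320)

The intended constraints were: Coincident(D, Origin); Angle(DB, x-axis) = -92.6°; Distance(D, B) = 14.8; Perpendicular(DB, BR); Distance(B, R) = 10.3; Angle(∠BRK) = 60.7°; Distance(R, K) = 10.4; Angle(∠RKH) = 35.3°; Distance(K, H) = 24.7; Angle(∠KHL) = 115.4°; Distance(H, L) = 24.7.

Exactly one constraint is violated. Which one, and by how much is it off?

Distance(H, L) = 24.7 — off by 6.80.

D = (0.00, 0.00) ✓; DB at -92.60° ✓; |DB| = 14.80 ✓; ∠(DB, BR) = 90.00° ✓; |BR| = 10.30 ✓; ∠BRK = 60.70° ✓; |RK| = 10.40 ✓; ∠RKH = 35.30° ✓; |KH| = 24.70 ✓; ∠KHL = 115.4° ✓; |HL| = 31.50 ✗.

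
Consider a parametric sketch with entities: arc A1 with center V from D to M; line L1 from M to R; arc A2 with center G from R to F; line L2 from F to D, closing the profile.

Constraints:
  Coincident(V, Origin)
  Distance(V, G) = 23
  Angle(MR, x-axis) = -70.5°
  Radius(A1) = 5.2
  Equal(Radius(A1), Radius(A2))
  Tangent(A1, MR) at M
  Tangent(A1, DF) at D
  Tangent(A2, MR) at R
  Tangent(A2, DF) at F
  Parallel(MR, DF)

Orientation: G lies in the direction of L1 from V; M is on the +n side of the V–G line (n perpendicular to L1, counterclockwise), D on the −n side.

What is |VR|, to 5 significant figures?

23.581

The slot axis is L1's direction at -70.5°, so u = (cos -70.5°, sin -70.5°) = (0.33381, -0.94264) and n = (−sin -70.5°, cos -70.5°) = (0.94264, 0.33381). V is at the origin and G lies 23.0 along u from V, so G = 23.0·u = (7.6776, -21.681). Tangency of A1 to both parallel lines with radius 5.2 puts M and D at V ± 5.2·n: M = (4.9017, 1.7358), D = (-4.9017, -1.7358). Equal radii place R and F the same way about G: R = G + 5.2·n = (12.579, -19.945), F = G − 5.2·n = (2.7758, -23.417). Then |VR| = |R − V| = 23.581.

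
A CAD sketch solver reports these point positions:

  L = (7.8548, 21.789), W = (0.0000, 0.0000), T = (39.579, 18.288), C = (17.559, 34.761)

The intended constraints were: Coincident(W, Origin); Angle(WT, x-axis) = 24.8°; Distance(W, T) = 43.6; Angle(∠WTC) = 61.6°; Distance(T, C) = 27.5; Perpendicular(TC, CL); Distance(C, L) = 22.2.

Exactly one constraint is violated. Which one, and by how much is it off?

Distance(C, L) = 22.2 — off by 6.00.

W = (0.00, 0.00) ✓; WT at 24.80° ✓; |WT| = 43.60 ✓; ∠WTC = 61.60° ✓; |TC| = 27.50 ✓; ∠(TC, CL) = 90.00° ✓; |CL| = 16.20 ✗.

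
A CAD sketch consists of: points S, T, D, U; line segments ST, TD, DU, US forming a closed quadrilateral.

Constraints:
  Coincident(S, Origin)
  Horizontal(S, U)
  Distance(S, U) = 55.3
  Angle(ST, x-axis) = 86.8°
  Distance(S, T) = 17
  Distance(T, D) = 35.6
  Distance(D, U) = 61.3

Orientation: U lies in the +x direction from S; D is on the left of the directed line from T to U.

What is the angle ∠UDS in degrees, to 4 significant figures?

57.93°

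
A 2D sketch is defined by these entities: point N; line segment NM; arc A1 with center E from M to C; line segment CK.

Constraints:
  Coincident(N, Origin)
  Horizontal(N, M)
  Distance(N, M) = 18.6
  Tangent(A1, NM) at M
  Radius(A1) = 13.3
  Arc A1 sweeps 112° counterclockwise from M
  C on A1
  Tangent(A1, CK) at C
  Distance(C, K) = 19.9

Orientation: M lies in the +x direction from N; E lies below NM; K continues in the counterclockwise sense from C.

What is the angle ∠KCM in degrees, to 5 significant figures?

124.00°

On A1, M sits at bearing 90° from E; a 112° counterclockwise sweep puts C at bearing 202°, so C = E + 13.3·(cos 202°, sin 202°) = (6.2685, -18.282). Since A1 is tangent to CK there, EC ⟂ CK, so CK runs along (−sin 202°, cos 202°); with |CK| = 19.9, K = (13.723, -36.733). Then cos ∠KCM = CK·CM / (|CK||CM|), giving 124.00°.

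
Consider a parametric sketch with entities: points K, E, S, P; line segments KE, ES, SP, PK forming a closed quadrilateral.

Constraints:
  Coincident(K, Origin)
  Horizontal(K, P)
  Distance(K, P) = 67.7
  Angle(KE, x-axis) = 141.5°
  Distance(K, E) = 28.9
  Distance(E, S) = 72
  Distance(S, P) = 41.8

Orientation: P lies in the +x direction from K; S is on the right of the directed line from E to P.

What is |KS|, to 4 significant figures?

43.11

K is at the origin; KP is horizontal with |KP| = 67.7 and P in +x, so P = (67.7, 0). KE runs at 141.5° with |KE| = 28.9, so E = (-22.62, 17.99). S is determined by |ES| = 72.0 and |SP| = 41.8 together: it lies at the intersection of circle(E, 72.0) and circle(P, 41.8). With |EP| = 92.09, the foot of the radical line on EP is 64.71 from E and the perpendicular offset is √(72.0² − 64.71²) = 31.58. Taking the right-of-EP solution: S = (34.67, -25.62).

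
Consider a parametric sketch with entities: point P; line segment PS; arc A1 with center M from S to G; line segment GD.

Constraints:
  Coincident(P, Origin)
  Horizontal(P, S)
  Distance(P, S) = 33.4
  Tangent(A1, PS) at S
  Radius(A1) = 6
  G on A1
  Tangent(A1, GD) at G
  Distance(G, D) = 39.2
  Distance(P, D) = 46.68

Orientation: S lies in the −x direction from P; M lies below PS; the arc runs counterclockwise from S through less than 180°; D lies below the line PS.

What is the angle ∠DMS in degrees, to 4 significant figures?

158.1°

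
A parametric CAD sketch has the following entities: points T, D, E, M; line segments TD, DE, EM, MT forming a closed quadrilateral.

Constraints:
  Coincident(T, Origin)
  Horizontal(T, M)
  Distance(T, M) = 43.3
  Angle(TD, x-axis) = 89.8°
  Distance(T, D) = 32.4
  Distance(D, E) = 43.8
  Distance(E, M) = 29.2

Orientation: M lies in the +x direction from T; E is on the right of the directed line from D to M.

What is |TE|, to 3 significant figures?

17.7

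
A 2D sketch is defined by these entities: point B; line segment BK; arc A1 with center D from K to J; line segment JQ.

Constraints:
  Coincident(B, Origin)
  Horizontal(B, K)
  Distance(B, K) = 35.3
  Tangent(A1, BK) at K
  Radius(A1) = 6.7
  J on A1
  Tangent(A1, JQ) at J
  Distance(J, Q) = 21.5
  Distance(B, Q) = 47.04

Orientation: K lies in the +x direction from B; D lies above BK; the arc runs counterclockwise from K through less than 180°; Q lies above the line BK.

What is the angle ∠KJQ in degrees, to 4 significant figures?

128.4°

B is at the origin; BK is horizontal with |BK| = 35.3 and K on the +x side, so K = (35.30, 0.000). The tangent condition forces DK to be normal to BK, so D = K + (0, 6.7) = (35.30, 6.700). Since DJ ⟂ JQ (tangency), |DQ| = √(6.7² + 21.5²) = 22.52 regardless of where J sits on A1. So Q lies on both circle(B, 47.04) and circle(D, 22.52); the above-BK intersection is Q = (36.91, 29.16). J is the foot of the tangent from Q: J = (41.82, 8.231).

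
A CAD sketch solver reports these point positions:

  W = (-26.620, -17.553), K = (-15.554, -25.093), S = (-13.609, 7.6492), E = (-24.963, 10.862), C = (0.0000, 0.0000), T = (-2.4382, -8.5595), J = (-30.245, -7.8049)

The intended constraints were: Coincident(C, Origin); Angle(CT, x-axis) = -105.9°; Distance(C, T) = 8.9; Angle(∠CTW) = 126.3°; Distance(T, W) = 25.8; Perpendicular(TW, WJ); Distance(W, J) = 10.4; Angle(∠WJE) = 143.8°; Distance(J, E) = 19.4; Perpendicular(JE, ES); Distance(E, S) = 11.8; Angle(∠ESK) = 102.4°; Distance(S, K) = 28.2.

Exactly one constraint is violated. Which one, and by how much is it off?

Distance(S, K) = 28.2 — off by 4.60.

C = (0.00, 0.00) ✓; CT at -105.9° ✓; |CT| = 8.900 ✓; ∠CTW = 126.3° ✓; |TW| = 25.80 ✓; ∠(TW, WJ) = 90.00° ✓; |WJ| = 10.40 ✓; ∠WJE = 143.8° ✓; |JE| = 19.40 ✓; ∠(JE, ES) = 90.00° ✓; |ES| = 11.80 ✓; ∠ESK = 102.4° ✓; |SK| = 32.80 ✗.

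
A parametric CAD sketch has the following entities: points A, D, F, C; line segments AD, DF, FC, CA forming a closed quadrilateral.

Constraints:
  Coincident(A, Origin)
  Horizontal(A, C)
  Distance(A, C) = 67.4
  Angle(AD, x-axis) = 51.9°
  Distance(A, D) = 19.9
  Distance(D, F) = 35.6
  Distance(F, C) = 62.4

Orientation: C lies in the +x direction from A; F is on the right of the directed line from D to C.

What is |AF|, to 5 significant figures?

21.340

A is at the origin; A and C share the same y with |AC| = 67.4 and C in +x, so C = (67.4, 0). AD runs at 51.9° with |AD| = 19.9, so D = (12.279, 15.660). F is determined by |DF| = 35.6 and |FC| = 62.4 together: it lies at the intersection of circle(D, 35.6) and circle(C, 62.4). With |DC| = 57.302, the foot of the radical line on DC is 5.7341 from D and the perpendicular offset is √(35.6² − 5.7341²) = 35.135. Taking the right-of-DC solution: F = (8.1929, -19.705).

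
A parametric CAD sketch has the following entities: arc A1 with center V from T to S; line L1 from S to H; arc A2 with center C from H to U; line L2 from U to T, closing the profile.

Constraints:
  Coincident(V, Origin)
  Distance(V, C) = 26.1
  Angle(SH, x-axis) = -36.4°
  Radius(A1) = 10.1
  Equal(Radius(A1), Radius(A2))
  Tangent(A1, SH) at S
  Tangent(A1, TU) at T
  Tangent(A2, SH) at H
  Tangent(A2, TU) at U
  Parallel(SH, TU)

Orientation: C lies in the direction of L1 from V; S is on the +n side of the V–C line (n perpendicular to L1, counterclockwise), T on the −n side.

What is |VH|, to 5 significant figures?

27.986

The slot axis is L1's direction at -36.4°, so u = (cos -36.4°, sin -36.4°) = (0.80489, -0.59342) and n = (−sin -36.4°, cos -36.4°) = (0.59342, 0.80489). V is at the origin and C lies 26.1 along u from V, so C = 26.1·u = (21.008, -15.488). Tangency of A1 to both parallel lines with radius 10.1 puts S and T at V ± 10.1·n: S = (5.9935, 8.1294), T = (-5.9935, -8.1294). Equal radii place H and U the same way about C: H = C + 10.1·n = (27.001, -7.3588), U = C − 10.1·n = (15.014, -23.618). Then |VH| = |H − V| = 27.986.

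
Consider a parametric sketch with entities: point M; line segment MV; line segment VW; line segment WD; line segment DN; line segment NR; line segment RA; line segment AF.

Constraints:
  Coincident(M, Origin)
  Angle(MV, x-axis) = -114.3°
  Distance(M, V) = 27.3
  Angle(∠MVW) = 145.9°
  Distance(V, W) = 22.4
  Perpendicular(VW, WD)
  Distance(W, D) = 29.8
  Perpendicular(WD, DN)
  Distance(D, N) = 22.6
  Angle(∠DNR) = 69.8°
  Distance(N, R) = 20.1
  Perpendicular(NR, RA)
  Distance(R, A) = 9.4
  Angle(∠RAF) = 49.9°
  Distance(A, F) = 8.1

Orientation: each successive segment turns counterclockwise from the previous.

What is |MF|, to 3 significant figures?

31.3

NR ⟂ RA, so RA runs at -60.0°; with |RA| = 9.4, A = (5.39, -37.8). ∠RAF = 49.9° gives AF at 70.1° from the x-axis; with |AF| = 8.1, F = (8.15, -30.2). Then |MF| = |F − M| = 31.3.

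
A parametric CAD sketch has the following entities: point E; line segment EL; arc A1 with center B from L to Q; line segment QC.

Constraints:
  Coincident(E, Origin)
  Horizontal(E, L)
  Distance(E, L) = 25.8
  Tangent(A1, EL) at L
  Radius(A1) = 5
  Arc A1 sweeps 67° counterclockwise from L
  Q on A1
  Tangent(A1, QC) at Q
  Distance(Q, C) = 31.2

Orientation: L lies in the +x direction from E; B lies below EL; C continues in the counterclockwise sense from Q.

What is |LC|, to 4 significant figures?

35.93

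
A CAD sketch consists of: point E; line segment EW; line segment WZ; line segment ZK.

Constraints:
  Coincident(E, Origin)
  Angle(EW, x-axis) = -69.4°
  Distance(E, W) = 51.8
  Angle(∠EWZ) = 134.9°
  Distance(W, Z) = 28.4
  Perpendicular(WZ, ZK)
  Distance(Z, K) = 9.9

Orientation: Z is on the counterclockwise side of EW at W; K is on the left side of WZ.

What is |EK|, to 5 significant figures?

70.272

E is at the origin; EW runs at -69.4° with length 51.8, so W = 51.8·(cos -69.4°, sin -69.4°) = (18.225, -48.488). ∠EWZ = 134.9°, so WZ runs at -69.4° + (180° − 134.9°) = -24.300° from the x-axis; with |WZ| = 28.4, Z = W + 28.4·(cos -24.300°, sin -24.300°) = (44.109, -60.175). WZ is perpendicular to ZK; with |ZK| = 9.9 on the left of WZ, K = Z + 9.9·(0.41151, 0.91140) = (48.183, -51.152). Then |EK| = |K − E| = 70.272.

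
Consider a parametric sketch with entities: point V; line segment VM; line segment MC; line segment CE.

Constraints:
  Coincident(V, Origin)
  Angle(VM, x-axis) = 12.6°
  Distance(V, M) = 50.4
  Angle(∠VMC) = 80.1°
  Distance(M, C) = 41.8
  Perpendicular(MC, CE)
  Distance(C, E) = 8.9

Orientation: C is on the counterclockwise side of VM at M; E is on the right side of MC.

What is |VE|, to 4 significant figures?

67.28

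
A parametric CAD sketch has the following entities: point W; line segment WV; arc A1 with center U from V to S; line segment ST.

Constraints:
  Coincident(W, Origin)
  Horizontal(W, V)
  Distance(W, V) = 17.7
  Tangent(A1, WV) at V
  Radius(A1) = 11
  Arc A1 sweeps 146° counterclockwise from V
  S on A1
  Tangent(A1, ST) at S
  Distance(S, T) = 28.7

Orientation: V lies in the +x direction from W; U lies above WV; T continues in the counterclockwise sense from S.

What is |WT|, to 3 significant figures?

36.2

W is at the origin; WV is horizontal with |WV| = 17.7 and V on the +x side, so V = (17.7, 0.00). The tangent condition forces UV to be normal to WV, so U = V + (0, 11) = (17.7, 11.0). On A1, V sits at bearing -90° from U; a 146° counterclockwise sweep puts S at bearing 56°, so S = U + 11.0·(cos 56°, sin 56°) = (23.9, 20.1). Tangency of A1 to ST means the radius US is perpendicular to ST, so ST runs along (−sin 56°, cos 56°); with |ST| = 28.7, T = (0.0577, 36.2). Then |WT| = |T − W| = 36.2.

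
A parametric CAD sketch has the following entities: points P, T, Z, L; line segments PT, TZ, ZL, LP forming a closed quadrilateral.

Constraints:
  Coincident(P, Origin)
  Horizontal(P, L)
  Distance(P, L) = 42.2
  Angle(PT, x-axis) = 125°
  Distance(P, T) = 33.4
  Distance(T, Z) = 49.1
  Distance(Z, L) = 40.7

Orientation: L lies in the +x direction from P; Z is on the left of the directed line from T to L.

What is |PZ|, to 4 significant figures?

47.93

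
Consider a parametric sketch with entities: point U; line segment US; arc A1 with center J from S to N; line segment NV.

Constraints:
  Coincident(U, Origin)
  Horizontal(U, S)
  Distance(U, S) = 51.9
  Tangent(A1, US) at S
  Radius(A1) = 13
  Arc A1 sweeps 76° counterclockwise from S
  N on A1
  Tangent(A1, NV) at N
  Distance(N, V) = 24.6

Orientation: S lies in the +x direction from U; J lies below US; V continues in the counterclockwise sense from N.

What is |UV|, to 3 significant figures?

47.4

U is at the origin; U and S share the same y with |US| = 51.9 and S on the +x side, so S = (51.9, 0.00). The tangent condition forces JS to be normal to US, so J = S + (0, -13) = (51.9, -13.0). On A1, S sits at bearing 90° from J; a 76° counterclockwise sweep puts N at bearing 166°, so N = J + 13.0·(cos 166°, sin 166°) = (39.3, -9.86). Tangency of A1 to NV means the radius JN is perpendicular to NV, so NV runs along (−sin 166°, cos 166°); with |NV| = 24.6, V = (33.3, -33.7). Then |UV| = |V − U| = 47.4.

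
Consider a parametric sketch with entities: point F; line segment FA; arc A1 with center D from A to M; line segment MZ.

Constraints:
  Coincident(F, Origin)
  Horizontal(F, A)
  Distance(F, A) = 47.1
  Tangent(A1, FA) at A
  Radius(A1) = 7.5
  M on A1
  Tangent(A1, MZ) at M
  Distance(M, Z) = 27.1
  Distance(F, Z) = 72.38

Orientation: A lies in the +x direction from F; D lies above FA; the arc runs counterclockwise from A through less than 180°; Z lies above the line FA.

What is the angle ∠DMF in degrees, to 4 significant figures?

33.66°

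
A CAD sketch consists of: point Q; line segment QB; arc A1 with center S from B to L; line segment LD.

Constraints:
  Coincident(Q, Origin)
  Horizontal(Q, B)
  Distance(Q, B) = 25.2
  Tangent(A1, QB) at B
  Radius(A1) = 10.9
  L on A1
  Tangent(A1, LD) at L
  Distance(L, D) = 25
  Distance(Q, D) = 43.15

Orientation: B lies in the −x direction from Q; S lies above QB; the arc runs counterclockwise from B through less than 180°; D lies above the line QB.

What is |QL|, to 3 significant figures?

20.0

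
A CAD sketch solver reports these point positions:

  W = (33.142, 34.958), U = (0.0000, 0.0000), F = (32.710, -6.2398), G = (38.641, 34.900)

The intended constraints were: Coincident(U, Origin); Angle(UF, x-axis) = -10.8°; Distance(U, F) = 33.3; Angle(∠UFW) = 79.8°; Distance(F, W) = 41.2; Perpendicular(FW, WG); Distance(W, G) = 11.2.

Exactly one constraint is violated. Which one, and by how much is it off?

Distance(W, G) = 11.2 — off by 5.70.

U = (0.00, 0.00) ✓; UF at -10.80° ✓; |UF| = 33.30 ✓; ∠UFW = 79.80° ✓; |FW| = 41.20 ✓; ∠(FW, WG) = 90.00° ✓; |WG| = 5.499 ✗.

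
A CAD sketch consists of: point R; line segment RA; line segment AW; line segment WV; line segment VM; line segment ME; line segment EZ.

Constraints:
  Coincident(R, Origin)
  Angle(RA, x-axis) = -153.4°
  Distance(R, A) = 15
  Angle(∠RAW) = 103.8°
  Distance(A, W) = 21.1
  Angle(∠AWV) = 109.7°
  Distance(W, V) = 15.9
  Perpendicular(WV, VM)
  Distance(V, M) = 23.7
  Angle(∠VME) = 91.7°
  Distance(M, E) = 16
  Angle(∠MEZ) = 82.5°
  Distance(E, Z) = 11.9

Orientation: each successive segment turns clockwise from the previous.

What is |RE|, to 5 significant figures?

6.7735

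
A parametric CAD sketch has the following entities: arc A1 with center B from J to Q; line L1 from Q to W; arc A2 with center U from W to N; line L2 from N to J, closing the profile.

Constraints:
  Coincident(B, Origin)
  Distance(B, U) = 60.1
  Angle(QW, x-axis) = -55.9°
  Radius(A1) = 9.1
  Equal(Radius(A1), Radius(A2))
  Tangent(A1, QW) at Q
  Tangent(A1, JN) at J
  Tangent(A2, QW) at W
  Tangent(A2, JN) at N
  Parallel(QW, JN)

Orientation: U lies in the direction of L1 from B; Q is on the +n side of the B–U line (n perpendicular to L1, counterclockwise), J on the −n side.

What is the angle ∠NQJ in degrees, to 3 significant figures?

73.2°

The slot axis is L1's direction at -55.9°, so u = (cos -55.9°, sin -55.9°) = (0.561, -0.828) and n = (−sin -55.9°, cos -55.9°) = (0.828, 0.561). B is at the origin and U lies 60.1 along u from B, so U = 60.1·u = (33.7, -49.8). Tangency of A1 to both parallel lines with radius 9.1 puts Q and J at B ± 9.1·n: Q = (7.54, 5.10), J = (-7.54, -5.10). Equal radii place W and N the same way about U: W = U + 9.1·n = (41.2, -44.7), N = U − 9.1·n = (26.2, -54.9). Then cos ∠NQJ = QN·QJ / (|QN||QJ|), giving 73.2°.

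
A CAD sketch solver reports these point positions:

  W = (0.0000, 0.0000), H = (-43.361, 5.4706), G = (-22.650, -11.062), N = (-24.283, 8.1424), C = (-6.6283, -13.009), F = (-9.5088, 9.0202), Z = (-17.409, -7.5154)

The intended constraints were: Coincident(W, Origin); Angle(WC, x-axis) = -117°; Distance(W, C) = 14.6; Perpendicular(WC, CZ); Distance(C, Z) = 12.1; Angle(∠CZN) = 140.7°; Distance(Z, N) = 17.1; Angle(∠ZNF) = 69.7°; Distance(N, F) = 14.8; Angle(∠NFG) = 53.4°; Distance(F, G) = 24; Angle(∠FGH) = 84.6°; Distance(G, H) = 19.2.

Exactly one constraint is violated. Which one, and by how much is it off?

Distance(G, H) = 19.2 — off by 7.30.

W = (0.00, 0.00) ✓; WC at -117.0° ✓; |WC| = 14.60 ✓; ∠(WC, CZ) = 90.00° ✓; |CZ| = 12.10 ✓; ∠CZN = 140.7° ✓; |ZN| = 17.10 ✓; ∠ZNF = 69.70° ✓; |NF| = 14.80 ✓; ∠NFG = 53.40° ✓; |FG| = 24.00 ✓; ∠FGH = 84.60° ✓; |GH| = 26.50 ✗.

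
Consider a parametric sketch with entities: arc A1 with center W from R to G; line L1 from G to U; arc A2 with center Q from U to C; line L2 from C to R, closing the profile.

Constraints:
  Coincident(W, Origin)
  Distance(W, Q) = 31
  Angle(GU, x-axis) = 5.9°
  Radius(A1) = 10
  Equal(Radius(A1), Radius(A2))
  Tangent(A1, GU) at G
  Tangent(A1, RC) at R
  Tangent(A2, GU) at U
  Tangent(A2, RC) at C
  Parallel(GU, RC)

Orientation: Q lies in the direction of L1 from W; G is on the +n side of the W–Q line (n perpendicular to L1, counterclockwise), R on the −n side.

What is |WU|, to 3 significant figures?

32.6

The slot axis is L1's direction at 5.9°, so u = (cos 5.9°, sin 5.9°) = (0.995, 0.103) and n = (−sin 5.9°, cos 5.9°) = (-0.103, 0.995). W is at the origin and Q lies 31.0 along u from W, so Q = 31.0·u = (30.8, 3.19). Tangency of A1 to both parallel lines with radius 10.0 puts G and R at W ± 10.0·n: G = (-1.03, 9.95), R = (1.03, -9.95). Equal radii place U and C the same way about Q: U = Q + 10.0·n = (29.8, 13.1), C = Q − 10.0·n = (31.9, -6.76). Then |WU| = |U − W| = 32.6.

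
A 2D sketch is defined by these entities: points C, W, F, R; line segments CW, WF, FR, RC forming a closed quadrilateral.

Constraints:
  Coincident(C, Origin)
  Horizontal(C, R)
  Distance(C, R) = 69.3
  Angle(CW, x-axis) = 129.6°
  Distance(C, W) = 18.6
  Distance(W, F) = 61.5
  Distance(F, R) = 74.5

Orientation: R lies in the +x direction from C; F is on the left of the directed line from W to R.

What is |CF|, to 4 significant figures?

67.47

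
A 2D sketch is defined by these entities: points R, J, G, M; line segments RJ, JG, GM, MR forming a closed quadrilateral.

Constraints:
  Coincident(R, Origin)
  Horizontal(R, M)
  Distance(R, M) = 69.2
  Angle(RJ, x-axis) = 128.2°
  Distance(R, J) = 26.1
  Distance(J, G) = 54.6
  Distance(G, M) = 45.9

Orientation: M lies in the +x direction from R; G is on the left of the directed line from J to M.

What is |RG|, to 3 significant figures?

49.5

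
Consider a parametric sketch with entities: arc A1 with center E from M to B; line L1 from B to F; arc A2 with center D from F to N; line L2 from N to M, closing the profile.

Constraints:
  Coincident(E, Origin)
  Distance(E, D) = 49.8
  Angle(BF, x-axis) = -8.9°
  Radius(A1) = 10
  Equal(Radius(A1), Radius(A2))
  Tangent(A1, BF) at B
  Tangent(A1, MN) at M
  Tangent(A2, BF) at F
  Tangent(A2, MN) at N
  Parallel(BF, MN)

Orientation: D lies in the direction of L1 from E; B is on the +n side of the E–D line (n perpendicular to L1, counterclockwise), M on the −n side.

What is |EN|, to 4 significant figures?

50.79

The slot axis is L1's direction at -8.9°, so u = (cos -8.9°, sin -8.9°) = (0.9880, -0.1547) and n = (−sin -8.9°, cos -8.9°) = (0.1547, 0.9880). E is at the origin and D lies 49.8 along u from E, so D = 49.8·u = (49.20, -7.705). Tangency of A1 to both parallel lines with radius 10.0 puts B and M at E ± 10.0·n: B = (1.547, 9.880), M = (-1.547, -9.880). Equal radii place F and N the same way about D: F = D + 10.0·n = (50.75, 2.175), N = D − 10.0·n = (47.65, -17.58). Then |EN| = |N − E| = 50.79.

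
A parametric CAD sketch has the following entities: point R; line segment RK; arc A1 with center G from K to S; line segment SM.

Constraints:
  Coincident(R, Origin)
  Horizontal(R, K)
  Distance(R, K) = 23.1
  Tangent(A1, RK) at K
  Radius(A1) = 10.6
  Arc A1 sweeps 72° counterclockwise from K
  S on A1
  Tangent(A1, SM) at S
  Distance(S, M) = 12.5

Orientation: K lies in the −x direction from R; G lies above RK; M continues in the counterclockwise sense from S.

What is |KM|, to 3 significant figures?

23.7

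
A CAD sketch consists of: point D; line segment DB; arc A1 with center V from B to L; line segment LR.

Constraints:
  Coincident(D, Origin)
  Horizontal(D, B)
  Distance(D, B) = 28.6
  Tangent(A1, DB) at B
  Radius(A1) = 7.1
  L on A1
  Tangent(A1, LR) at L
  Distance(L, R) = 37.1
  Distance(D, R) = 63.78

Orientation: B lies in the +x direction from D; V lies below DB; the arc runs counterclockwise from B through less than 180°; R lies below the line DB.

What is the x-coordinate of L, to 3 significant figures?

24.0

D is at the origin; D and B share the same y with |DB| = 28.6 and B on the +x side, so B = (28.6, 0.00). Since A1 is tangent to DB there, VB ⟂ DB, so V = B + (0, -7.1) = (28.6, -7.10). Since VL ⟂ LR (tangency), |VR| = √(7.1² + 37.1²) = 37.8 regardless of where L sits on A1. So R lies on both circle(D, 63.78) and circle(V, 37.8); the below-DB intersection is R = (52.3, -36.5). L is the foot of the tangent from R: L = (24.0, -12.5).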